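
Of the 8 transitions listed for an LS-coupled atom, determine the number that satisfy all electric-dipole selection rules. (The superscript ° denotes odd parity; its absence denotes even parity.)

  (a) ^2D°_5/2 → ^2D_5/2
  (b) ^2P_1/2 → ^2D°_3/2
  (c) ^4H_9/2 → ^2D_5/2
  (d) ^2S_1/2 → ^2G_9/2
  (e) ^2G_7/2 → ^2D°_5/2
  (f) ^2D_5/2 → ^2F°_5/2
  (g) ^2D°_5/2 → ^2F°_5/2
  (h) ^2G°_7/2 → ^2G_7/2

(a) allowed
(b) allowed
(c) forbidden (parity, ΔS, ΔL, ΔJ fail)
(d) forbidden (parity, ΔL, ΔJ fail)
(e) forbidden (ΔL fails)
(f) allowed
(g) forbidden (parity fails)
(h) allowed
Total allowed: 4 of 8.

4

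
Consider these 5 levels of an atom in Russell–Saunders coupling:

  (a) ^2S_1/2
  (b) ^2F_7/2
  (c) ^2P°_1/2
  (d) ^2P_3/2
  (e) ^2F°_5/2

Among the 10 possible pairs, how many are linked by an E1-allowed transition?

3

(a)–(b): forbidden (parity, ΔL, ΔJ).
(a)–(c): allowed.
(a)–(d): forbidden (parity).
(a)–(e): forbidden (ΔL, ΔJ).
(b)–(c): forbidden (ΔL, ΔJ).
(b)–(d): forbidden (parity, ΔL, ΔJ).
(b)–(e): allowed.
(c)–(d): allowed.
(c)–(e): forbidden (parity, ΔL, ΔJ).
(d)–(e): forbidden (ΔL).
Allowed pairs: 3 of 10.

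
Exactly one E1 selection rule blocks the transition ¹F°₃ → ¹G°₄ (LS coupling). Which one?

parity

Initial level: S=0, L=3, J=3, parity odd. Final level: S=0, L=4, J=4, parity odd.
ΔS = 0: S: 0 → 0 — ok.
Parity must change: odd → odd — fails.
ΔJ = 0, ±1 (not J=0↔0): J: 3 → 4, ΔJ = +1 — ok.
ΔL = 0, ±1 (not L=0↔0): L: 3 → 4, ΔL = +1 — ok.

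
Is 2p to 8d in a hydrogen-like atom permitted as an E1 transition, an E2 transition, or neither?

E1

Δl = 2 − 1 = +1; l_i + l_f = 3.
E1 (Δl = ±1): satisfied.
E2 (Δl = 0,±2, l_i+l_f ≥ 2): not satisfied.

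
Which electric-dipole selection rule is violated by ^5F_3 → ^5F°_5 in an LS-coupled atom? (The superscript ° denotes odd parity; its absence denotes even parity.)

the ΔJ = 0, ±1 rule

Parity must change: even → odd — ok.
ΔJ = 0, ±1 (not J=0↔0): J: 3 → 5, ΔJ = +2 — fails.
ΔL = 0, ±1 (not L=0↔0): L: 3 → 3, ΔL = +0 — ok.
ΔS = 0: S: 2 → 2 — ok.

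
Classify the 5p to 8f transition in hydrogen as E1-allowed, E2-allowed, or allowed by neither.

E2

Δl = 3 − 1 = +2; l_i + l_f = 4.
E1 (Δl = ±1): not satisfied.
E2 (Δl = 0,±2, l_i+l_f ≥ 2): satisfied.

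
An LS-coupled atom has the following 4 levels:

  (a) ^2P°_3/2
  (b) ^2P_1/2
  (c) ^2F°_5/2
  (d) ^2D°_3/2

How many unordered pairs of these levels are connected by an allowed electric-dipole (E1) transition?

2

(a)–(b): allowed.
(a)–(c): forbidden (parity, ΔL).
(a)–(d): forbidden (parity).
(b)–(c): forbidden (ΔL, ΔJ).
(b)–(d): allowed.
(c)–(d): forbidden (parity).
Allowed pairs: 2 of 6.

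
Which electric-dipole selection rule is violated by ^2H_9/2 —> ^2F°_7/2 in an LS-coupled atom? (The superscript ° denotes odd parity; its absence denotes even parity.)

Initial level: S=1/2, L=5, J=9/2, parity even. Final level: S=1/2, L=3, J=7/2, parity odd.
Parity must change: even → odd — ok.
ΔS = 0: S: 1/2 → 1/2 — ok.
ΔL = 0, ±1 (not L=0↔0): L: 5 → 3, ΔL = -2 — fails.
ΔJ = 0, ±1 (not J=0↔0): J: 9/2 → 7/2, ΔJ = -1 — ok.

the ΔL = 0, ±1 rule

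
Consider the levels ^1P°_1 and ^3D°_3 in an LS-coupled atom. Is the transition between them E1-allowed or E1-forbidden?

forbidden

Reading off the term symbols: S 0→1, L 1→2, J 1→3, parity odd→odd.
ΔJ = 0, ±1 (not J=0↔0): J: 1 → 3, ΔJ = +2 — fails.
ΔL = 0, ±1 (not L=0↔0): L: 1 → 2, ΔL = +1 — ok.
Parity must change: odd → odd — fails.
ΔS = 0: S: 0 → 1 — fails.
Rule(s) violated: parity, ΔS, ΔJ.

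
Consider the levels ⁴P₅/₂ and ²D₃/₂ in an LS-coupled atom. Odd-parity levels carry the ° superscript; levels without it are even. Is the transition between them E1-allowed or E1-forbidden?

forbidden

Parity must change: even → even — fails.
ΔS = 0: S: 3/2 → 1/2 — fails.
ΔL = 0, ±1 (not L=0↔0): L: 1 → 2, ΔL = +1 — passes.
ΔJ = 0, ±1 (not J=0↔0): J: 5/2 → 3/2, ΔJ = -1 — passes.
Rule(s) violated: parity, ΔS.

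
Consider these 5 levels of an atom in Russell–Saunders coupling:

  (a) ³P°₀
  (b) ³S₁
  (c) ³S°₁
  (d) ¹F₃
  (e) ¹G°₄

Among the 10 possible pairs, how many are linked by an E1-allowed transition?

(a)–(b): allowed.
(a)–(c): forbidden (parity).
(a)–(d): forbidden (ΔS, ΔL, ΔJ).
(a)–(e): forbidden (parity, ΔS, ΔL, ΔJ).
(b)–(c): forbidden (ΔL).
(b)–(d): forbidden (parity, ΔS, ΔL, ΔJ).
(b)–(e): forbidden (ΔS, ΔL, ΔJ).
(c)–(d): forbidden (ΔS, ΔL, ΔJ).
(c)–(e): forbidden (parity, ΔS, ΔL, ΔJ).
(d)–(e): allowed.
Allowed pairs: 2 of 10.

2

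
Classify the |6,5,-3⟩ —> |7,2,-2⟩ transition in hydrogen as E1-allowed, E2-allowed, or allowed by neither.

neither

Δl = 2 − 5 = -3; l_i + l_f = 7.
Δm_l = +1.
E1 (Δl = ±1, |Δm_l| ≤ 1): not satisfied.
E2 (Δl = 0,±2, l_i+l_f ≥ 2, |Δm_l| ≤ 2): not satisfied.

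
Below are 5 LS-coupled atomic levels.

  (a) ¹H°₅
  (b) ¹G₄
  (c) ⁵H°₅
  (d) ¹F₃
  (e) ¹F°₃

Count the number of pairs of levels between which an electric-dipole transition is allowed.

(a)–(b): allowed.
(a)–(c): forbidden (parity, ΔS).
(a)–(d): forbidden (ΔL, ΔJ).
(a)–(e): forbidden (parity, ΔL, ΔJ).
(b)–(c): forbidden (ΔS).
(b)–(d): forbidden (parity).
(b)–(e): allowed.
(c)–(d): forbidden (ΔS, ΔL, ΔJ).
(c)–(e): forbidden (parity, ΔS, ΔL, ΔJ).
(d)–(e): allowed.
Allowed pairs: 3 of 10.

3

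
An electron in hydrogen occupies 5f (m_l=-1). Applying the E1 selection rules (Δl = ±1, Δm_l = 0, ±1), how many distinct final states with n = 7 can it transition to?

E1 requires Δl = ±1, so l_f ∈ {2, 4}; with 0 ≤ l_f ≤ n_f−1 = 6, the allowed l_f values are {2, 4}.
For l_f = 2: m_f ∈ {m_i−1, m_i, m_i+1} ∩ [−2, 2] = {-2, -1, 0} → 3 states.
For l_f = 4: m_f ∈ {m_i−1, m_i, m_i+1} ∩ [−4, 4] = {-2, -1, 0} → 3 states.
Total: 6.

6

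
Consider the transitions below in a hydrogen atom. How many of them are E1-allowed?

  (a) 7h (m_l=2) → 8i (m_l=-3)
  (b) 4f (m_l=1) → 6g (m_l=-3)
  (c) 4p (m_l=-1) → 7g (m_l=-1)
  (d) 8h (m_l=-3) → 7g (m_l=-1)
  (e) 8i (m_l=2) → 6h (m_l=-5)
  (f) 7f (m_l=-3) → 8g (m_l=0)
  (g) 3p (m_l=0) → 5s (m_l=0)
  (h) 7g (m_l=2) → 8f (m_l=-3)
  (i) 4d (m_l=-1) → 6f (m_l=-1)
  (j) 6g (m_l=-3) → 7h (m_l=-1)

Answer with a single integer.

2

(a) forbidden — Δm_l = -5 (E1 requires Δm_l = 0, ±1)
(b) forbidden — Δm_l = -4 (E1 requires Δm_l = 0, ±1)
(c) forbidden — Δl = +3 (E1 requires Δl = ±1)
(d) forbidden — Δm_l = +2 (E1 requires Δm_l = 0, ±1)
(e) forbidden — Δm_l = -7 (E1 requires Δm_l = 0, ±1)
(f) forbidden — Δm_l = +3 (E1 requires Δm_l = 0, ±1)
(g) allowed
(h) forbidden — Δm_l = -5 (E1 requires Δm_l = 0, ±1)
(i) allowed
(j) forbidden — Δm_l = +2 (E1 requires Δm_l = 0, ±1)
Total allowed: 2 of 10.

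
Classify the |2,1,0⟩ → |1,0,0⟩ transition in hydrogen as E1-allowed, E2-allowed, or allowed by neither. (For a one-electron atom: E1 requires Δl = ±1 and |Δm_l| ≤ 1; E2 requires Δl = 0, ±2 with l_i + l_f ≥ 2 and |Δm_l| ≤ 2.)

Δl = 0 − 1 = -1; l_i + l_f = 1.
Δm_l = +0.
E1 (Δl = ±1, |Δm_l| ≤ 1): satisfied.
E2 (Δl = 0,±2, l_i+l_f ≥ 2, |Δm_l| ≤ 2): not satisfied.

E1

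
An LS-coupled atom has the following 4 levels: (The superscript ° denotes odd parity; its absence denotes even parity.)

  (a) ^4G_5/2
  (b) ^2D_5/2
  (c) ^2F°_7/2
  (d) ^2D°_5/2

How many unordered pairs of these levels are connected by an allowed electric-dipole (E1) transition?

2

(a)–(b): forbidden (parity, ΔS, ΔL).
(a)–(c): forbidden (ΔS).
(a)–(d): forbidden (ΔS, ΔL).
(b)–(c): allowed.
(b)–(d): allowed.
(c)–(d): forbidden (parity).
Allowed pairs: 2 of 6.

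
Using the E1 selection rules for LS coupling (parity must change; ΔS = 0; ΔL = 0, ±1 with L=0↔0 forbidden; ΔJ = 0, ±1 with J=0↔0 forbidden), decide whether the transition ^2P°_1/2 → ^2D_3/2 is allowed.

allowed

Parity must change: odd → even — satisfied.
ΔS = 0: S: 1/2 → 1/2 — satisfied.
ΔJ = 0, ±1 (not J=0↔0): J: 1/2 → 3/2, ΔJ = +1 — satisfied.
ΔL = 0, ±1 (not L=0↔0): L: 1 → 2, ΔL = +1 — satisfied.
All four E1 rules are satisfied.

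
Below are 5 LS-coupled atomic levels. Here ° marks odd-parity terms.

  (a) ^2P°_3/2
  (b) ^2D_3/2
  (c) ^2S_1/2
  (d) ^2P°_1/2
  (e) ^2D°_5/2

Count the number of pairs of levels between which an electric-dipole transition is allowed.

5

(a)–(b): allowed.
(a)–(c): allowed.
(a)–(d): forbidden (parity).
(a)–(e): forbidden (parity).
(b)–(c): forbidden (parity, ΔL).
(b)–(d): allowed.
(b)–(e): allowed.
(c)–(d): allowed.
(c)–(e): forbidden (ΔL, ΔJ).
(d)–(e): forbidden (parity, ΔJ).
Allowed pairs: 5 of 10.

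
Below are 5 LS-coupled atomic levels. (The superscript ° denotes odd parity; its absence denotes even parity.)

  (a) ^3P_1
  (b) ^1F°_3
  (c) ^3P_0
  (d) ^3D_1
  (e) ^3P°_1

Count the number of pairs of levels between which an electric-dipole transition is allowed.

(a)–(b): forbidden (ΔS, ΔL, ΔJ).
(a)–(c): forbidden (parity).
(a)–(d): forbidden (parity).
(a)–(e): allowed.
(b)–(c): forbidden (ΔS, ΔL, ΔJ).
(b)–(d): forbidden (ΔS, ΔJ).
(b)–(e): forbidden (parity, ΔS, ΔL, ΔJ).
(c)–(d): forbidden (parity).
(c)–(e): allowed.
(d)–(e): allowed.
Allowed pairs: 3 of 10.

3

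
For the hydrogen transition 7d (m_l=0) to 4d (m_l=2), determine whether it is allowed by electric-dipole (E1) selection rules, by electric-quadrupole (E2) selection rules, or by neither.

Δl = 2 − 2 = +0; l_i + l_f = 4.
Δm_l = +2.
E1 (Δl = ±1, |Δm_l| ≤ 1): not satisfied.
E2 (Δl = 0,±2, l_i+l_f ≥ 2, |Δm_l| ≤ 2): satisfied.

E2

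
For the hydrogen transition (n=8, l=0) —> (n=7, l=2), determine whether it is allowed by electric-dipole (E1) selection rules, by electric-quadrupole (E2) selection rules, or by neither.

Δl = 2 − 0 = +2; l_i + l_f = 2.
E1 (Δl = ±1): not satisfied.
E2 (Δl = 0,±2, l_i+l_f ≥ 2): satisfied.

E2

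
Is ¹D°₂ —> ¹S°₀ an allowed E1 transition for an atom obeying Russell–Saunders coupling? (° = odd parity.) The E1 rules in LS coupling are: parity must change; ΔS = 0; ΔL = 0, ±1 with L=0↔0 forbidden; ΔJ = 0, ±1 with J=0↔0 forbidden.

Reading off the term symbols: S 0→0, L 2→0, J 2→0, parity odd→odd.
Parity must change: odd → odd — fails.
ΔS = 0: S: 0 → 0 — ok.
ΔL = 0, ±1 (not L=0↔0): L: 2 → 0, ΔL = -2 — fails.
ΔJ = 0, ±1 (not J=0↔0): J: 2 → 0, ΔJ = -2 — fails.
Rule(s) violated: parity, ΔL, ΔJ.

forbidden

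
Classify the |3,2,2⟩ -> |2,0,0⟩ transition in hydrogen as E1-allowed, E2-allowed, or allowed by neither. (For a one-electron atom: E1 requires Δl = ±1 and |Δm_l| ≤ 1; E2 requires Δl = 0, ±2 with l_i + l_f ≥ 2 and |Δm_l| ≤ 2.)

Δl = 0 − 2 = -2; l_i + l_f = 2.
Δm_l = -2.
E1 (Δl = ±1, |Δm_l| ≤ 1): not satisfied.
E2 (Δl = 0,±2, l_i+l_f ≥ 2, |Δm_l| ≤ 2): satisfied.

E2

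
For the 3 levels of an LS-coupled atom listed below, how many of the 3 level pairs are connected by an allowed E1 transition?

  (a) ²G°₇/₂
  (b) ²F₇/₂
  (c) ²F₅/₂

(a)–(b): allowed.
(a)–(c): allowed.
(b)–(c): forbidden (parity).
Allowed pairs: 2 of 3.

2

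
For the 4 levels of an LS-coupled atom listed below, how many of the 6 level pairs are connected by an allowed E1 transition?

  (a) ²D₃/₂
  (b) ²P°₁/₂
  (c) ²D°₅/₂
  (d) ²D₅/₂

(a)–(b): allowed.
(a)–(c): allowed.
(a)–(d): forbidden (parity).
(b)–(c): forbidden (parity, ΔJ).
(b)–(d): forbidden (ΔJ).
(c)–(d): allowed.
Allowed pairs: 3 of 6.

3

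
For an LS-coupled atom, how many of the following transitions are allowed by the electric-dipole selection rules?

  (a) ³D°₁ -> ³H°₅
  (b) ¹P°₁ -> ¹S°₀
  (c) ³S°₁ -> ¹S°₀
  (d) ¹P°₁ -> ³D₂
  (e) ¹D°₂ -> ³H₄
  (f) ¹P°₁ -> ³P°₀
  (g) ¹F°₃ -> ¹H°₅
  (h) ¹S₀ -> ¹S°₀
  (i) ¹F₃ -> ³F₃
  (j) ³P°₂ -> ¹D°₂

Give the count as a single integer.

0

(a) forbidden (parity, ΔL, ΔJ fail)
(b) forbidden (parity fails)
(c) forbidden (parity, ΔS, ΔL fail)
(d) forbidden (ΔS fails)
(e) forbidden (ΔS, ΔL, ΔJ fail)
(f) forbidden (parity, ΔS fail)
(g) forbidden (parity, ΔL, ΔJ fail)
(h) forbidden (ΔL, ΔJ fail)
(i) forbidden (parity, ΔS fail)
(j) forbidden (parity, ΔS fail)
Total allowed: 0 of 10.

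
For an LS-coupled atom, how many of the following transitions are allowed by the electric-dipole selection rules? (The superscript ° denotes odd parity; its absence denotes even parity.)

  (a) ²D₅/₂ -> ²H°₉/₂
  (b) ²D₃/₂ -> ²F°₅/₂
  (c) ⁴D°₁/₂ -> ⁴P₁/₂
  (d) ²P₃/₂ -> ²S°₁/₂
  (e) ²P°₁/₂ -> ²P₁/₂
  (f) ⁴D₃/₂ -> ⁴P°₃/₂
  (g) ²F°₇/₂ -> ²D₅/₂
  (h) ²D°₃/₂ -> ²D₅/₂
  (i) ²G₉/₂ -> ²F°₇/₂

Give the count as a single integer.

8

(a) forbidden (ΔL, ΔJ fail)
(b) allowed
(c) allowed
(d) allowed
(e) allowed
(f) allowed
(g) allowed
(h) allowed
(i) allowed
Total allowed: 8 of 9.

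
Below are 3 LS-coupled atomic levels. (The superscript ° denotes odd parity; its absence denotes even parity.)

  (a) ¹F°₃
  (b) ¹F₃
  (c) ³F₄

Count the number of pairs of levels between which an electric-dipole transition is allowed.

(a)–(b): allowed.
(a)–(c): forbidden (ΔS).
(b)–(c): forbidden (parity, ΔS).
Allowed pairs: 1 of 3.

1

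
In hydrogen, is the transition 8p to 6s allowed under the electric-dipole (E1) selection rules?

Initial l = 1, final l = 0, so Δl = -1. E1 requires Δl = ±1: ✓.
All E1 selection rules are satisfied.

allowed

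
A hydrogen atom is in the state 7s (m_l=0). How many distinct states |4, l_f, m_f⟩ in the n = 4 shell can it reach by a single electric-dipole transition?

3

E1 requires Δl = ±1, so l_f ∈ {-1, 1}; with 0 ≤ l_f ≤ n_f−1 = 3, the allowed l_f values are {1}.
For l_f = 1: m_f ∈ {m_i−1, m_i, m_i+1} ∩ [−1, 1] = {-1, 0, 1} → 3 states.
Total: 3.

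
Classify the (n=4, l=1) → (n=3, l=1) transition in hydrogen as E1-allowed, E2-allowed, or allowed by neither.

Δl = 1 − 1 = +0; l_i + l_f = 2.
E1 (Δl = ±1): not satisfied.
E2 (Δl = 0,±2, l_i+l_f ≥ 2): satisfied.

E2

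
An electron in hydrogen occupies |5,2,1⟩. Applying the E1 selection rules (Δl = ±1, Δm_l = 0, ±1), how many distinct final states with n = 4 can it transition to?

5

E1 requires Δl = ±1, so l_f ∈ {1, 3}; with 0 ≤ l_f ≤ n_f−1 = 3, the allowed l_f values are {1, 3}.
For l_f = 1: m_f ∈ {m_i−1, m_i, m_i+1} ∩ [−1, 1] = {0, 1} → 2 states.
For l_f = 3: m_f ∈ {m_i−1, m_i, m_i+1} ∩ [−3, 3] = {0, 1, 2} → 3 states.
Total: 5.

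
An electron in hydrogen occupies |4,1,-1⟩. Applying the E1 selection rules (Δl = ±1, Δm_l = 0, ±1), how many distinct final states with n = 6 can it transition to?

4

E1 requires Δl = ±1, so l_f ∈ {0, 2}; with 0 ≤ l_f ≤ n_f−1 = 5, the allowed l_f values are {0, 2}.
For l_f = 0: m_f ∈ {m_i−1, m_i, m_i+1} ∩ [−0, 0] = {0} → 1 state.
For l_f = 2: m_f ∈ {m_i−1, m_i, m_i+1} ∩ [−2, 2] = {-2, -1, 0} → 3 states.
Total: 4.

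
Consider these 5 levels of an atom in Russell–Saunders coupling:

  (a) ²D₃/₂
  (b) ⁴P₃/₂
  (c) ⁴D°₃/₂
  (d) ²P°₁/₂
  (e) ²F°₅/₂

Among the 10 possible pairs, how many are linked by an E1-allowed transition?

(a)–(b): forbidden (parity, ΔS).
(a)–(c): forbidden (ΔS).
(a)–(d): allowed.
(a)–(e): allowed.
(b)–(c): allowed.
(b)–(d): forbidden (ΔS).
(b)–(e): forbidden (ΔS, ΔL).
(c)–(d): forbidden (parity, ΔS).
(c)–(e): forbidden (parity, ΔS).
(d)–(e): forbidden (parity, ΔL, ΔJ).
Allowed pairs: 3 of 10.

3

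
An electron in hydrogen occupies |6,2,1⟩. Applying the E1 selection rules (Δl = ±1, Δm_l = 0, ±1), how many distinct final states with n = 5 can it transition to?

5

E1 requires Δl = ±1, so l_f ∈ {1, 3}; with 0 ≤ l_f ≤ n_f−1 = 4, the allowed l_f values are {1, 3}.
For l_f = 1: m_f ∈ {m_i−1, m_i, m_i+1} ∩ [−1, 1] = {0, 1} → 2 states.
For l_f = 3: m_f ∈ {m_i−1, m_i, m_i+1} ∩ [−3, 3] = {0, 1, 2} → 3 states.
Total: 5.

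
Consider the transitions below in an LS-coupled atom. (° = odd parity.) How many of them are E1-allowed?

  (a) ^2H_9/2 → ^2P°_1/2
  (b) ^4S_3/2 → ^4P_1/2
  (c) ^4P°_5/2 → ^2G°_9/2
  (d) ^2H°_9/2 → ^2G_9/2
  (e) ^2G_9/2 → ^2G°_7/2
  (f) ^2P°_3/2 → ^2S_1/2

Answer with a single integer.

(a) forbidden (ΔL, ΔJ fail)
(b) forbidden (parity fails)
(c) forbidden (parity, ΔS, ΔL, ΔJ fail)
(d) allowed
(e) allowed
(f) allowed
Total allowed: 3 of 6.

3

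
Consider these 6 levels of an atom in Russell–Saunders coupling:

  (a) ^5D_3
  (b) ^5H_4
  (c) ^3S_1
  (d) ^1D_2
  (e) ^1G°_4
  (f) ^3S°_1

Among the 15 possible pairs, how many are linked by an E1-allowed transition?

(a)–(b): forbidden (parity, ΔL).
(a)–(c): forbidden (parity, ΔS, ΔL, ΔJ).
(a)–(d): forbidden (parity, ΔS).
(a)–(e): forbidden (ΔS, ΔL).
(a)–(f): forbidden (ΔS, ΔL, ΔJ).
(b)–(c): forbidden (parity, ΔS, ΔL, ΔJ).
(b)–(d): forbidden (parity, ΔS, ΔL, ΔJ).
(b)–(e): forbidden (ΔS).
(b)–(f): forbidden (ΔS, ΔL, ΔJ).
(c)–(d): forbidden (parity, ΔS, ΔL).
(c)–(e): forbidden (ΔS, ΔL, ΔJ).
(c)–(f): forbidden (ΔL).
(d)–(e): forbidden (ΔL, ΔJ).
(d)–(f): forbidden (ΔS, ΔL).
(e)–(f): forbidden (parity, ΔS, ΔL, ΔJ).
Allowed pairs: 0 of 15.

0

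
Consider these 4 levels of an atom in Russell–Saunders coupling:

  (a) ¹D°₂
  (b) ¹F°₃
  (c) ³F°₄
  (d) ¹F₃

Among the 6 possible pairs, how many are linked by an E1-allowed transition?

2

(a)–(b): forbidden (parity).
(a)–(c): forbidden (parity, ΔS, ΔJ).
(a)–(d): allowed.
(b)–(c): forbidden (parity, ΔS).
(b)–(d): allowed.
(c)–(d): forbidden (ΔS).
Allowed pairs: 2 of 6.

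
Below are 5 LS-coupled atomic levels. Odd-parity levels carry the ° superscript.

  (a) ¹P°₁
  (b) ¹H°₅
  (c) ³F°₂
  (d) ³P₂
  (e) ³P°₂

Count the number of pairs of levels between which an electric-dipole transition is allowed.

(a)–(b): forbidden (parity, ΔL, ΔJ).
(a)–(c): forbidden (parity, ΔS, ΔL).
(a)–(d): forbidden (ΔS).
(a)–(e): forbidden (parity, ΔS).
(b)–(c): forbidden (parity, ΔS, ΔL, ΔJ).
(b)–(d): forbidden (ΔS, ΔL, ΔJ).
(b)–(e): forbidden (parity, ΔS, ΔL, ΔJ).
(c)–(d): forbidden (ΔL).
(c)–(e): forbidden (parity, ΔL).
(d)–(e): allowed.
Allowed pairs: 1 of 10.

1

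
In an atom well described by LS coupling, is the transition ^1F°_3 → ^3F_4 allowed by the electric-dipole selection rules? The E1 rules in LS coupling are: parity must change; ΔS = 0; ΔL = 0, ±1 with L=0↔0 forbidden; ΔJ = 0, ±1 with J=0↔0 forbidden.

Initial level: S=0, L=3, J=3, parity odd. Final level: S=1, L=3, J=4, parity even.
Parity must change: odd → even — satisfied.
ΔS = 0: S: 0 → 1 — violated.
ΔL = 0, ±1 (not L=0↔0): L: 3 → 3, ΔL = +0 — satisfied.
ΔJ = 0, ±1 (not J=0↔0): J: 3 → 4, ΔJ = +1 — satisfied.
Rule(s) violated: ΔS.

forbidden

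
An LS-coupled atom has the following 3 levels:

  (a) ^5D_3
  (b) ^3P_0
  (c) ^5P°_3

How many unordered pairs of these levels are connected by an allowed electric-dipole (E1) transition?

(a)–(b): forbidden (parity, ΔS, ΔJ).
(a)–(c): allowed.
(b)–(c): forbidden (ΔS, ΔJ).
Allowed pairs: 1 of 3.

1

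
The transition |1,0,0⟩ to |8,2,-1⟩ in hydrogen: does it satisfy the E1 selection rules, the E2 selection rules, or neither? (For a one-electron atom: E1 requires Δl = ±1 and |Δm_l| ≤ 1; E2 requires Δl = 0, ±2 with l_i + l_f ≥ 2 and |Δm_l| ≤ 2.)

Δl = 2 − 0 = +2; l_i + l_f = 2.
Δm_l = -1.
E1 (Δl = ±1, |Δm_l| ≤ 1): not satisfied.
E2 (Δl = 0,±2, l_i+l_f ≥ 2, |Δm_l| ≤ 2): satisfied.

E2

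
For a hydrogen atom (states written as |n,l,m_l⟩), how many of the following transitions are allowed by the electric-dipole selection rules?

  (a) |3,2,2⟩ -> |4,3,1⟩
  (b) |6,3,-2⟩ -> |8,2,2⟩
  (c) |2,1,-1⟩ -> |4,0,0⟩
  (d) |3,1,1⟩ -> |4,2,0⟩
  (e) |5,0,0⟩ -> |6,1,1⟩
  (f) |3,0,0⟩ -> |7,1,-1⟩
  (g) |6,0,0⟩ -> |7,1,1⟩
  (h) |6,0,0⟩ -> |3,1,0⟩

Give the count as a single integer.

7

(a) allowed
(b) forbidden — Δm_l = +4 (E1 requires Δm_l = 0, ±1)
(c) allowed
(d) allowed
(e) allowed
(f) allowed
(g) allowed
(h) allowed
Total allowed: 7 of 8.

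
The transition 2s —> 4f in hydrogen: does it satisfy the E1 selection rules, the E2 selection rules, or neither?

neither

Δl = 3 − 0 = +3; l_i + l_f = 3.
E1 (Δl = ±1): not satisfied.
E2 (Δl = 0,±2, l_i+l_f ≥ 2): not satisfied.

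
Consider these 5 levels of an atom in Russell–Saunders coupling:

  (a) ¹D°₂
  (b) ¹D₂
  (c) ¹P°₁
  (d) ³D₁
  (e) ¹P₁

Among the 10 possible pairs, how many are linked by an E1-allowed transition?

(a)–(b): allowed.
(a)–(c): forbidden (parity).
(a)–(d): forbidden (ΔS).
(a)–(e): allowed.
(b)–(c): allowed.
(b)–(d): forbidden (parity, ΔS).
(b)–(e): forbidden (parity).
(c)–(d): forbidden (ΔS).
(c)–(e): allowed.
(d)–(e): forbidden (parity, ΔS).
Allowed pairs: 4 of 10.

4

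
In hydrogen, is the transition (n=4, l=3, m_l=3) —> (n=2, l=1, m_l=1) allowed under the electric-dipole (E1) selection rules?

forbidden

Initial l = 3, final l = 1, so Δl = -2. E1 requires Δl = ±1: ✗.
m_l: 3 → 1 (Δm_l = -2). |Δm_l| ≤ 1 ✗.
The transition is electric-dipole forbidden.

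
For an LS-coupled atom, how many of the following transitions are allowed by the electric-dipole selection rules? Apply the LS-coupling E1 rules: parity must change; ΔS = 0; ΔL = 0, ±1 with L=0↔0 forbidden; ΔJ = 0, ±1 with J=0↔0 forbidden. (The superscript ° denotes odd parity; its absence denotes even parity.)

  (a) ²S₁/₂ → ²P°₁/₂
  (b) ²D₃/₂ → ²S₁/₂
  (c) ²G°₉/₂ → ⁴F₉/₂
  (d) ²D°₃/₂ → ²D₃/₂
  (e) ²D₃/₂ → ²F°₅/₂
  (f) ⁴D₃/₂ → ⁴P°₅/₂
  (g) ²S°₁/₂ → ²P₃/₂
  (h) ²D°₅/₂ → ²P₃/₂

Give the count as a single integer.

6

(a) allowed
(b) forbidden (parity, ΔL fail)
(c) forbidden (ΔS fails)
(d) allowed
(e) allowed
(f) allowed
(g) allowed
(h) allowed
Total allowed: 6 of 8.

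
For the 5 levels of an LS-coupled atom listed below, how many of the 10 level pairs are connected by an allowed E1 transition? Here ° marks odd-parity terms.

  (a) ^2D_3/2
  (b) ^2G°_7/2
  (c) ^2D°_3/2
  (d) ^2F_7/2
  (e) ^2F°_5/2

(a)–(b): forbidden (ΔL, ΔJ).
(a)–(c): allowed.
(a)–(d): forbidden (parity, ΔJ).
(a)–(e): allowed.
(b)–(c): forbidden (parity, ΔL, ΔJ).
(b)–(d): allowed.
(b)–(e): forbidden (parity).
(c)–(d): forbidden (ΔJ).
(c)–(e): forbidden (parity).
(d)–(e): allowed.
Allowed pairs: 4 of 10.

4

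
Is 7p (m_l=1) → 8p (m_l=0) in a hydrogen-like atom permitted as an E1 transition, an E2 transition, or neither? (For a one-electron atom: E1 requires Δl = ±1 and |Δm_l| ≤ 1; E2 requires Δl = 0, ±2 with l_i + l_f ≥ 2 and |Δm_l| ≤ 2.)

E2

Δl = 1 − 1 = +0; l_i + l_f = 2.
Δm_l = -1.
E1 (Δl = ±1, |Δm_l| ≤ 1): not satisfied.
E2 (Δl = 0,±2, l_i+l_f ≥ 2, |Δm_l| ≤ 2): satisfied.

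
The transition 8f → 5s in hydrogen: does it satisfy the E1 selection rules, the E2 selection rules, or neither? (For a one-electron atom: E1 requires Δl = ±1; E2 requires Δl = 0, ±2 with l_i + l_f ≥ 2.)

Δl = 0 − 3 = -3; l_i + l_f = 3.
E1 (Δl = ±1): not satisfied.
E2 (Δl = 0,±2, l_i+l_f ≥ 2): not satisfied.

neither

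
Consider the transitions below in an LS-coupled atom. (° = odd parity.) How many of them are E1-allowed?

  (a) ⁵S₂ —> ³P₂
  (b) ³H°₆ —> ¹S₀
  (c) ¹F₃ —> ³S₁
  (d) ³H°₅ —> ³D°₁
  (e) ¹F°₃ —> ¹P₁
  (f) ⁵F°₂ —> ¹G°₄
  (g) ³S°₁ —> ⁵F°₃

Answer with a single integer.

(a) forbidden (parity, ΔS fail)
(b) forbidden (ΔS, ΔL, ΔJ fail)
(c) forbidden (parity, ΔS, ΔL, ΔJ fail)
(d) forbidden (parity, ΔL, ΔJ fail)
(e) forbidden (ΔL, ΔJ fail)
(f) forbidden (parity, ΔS, ΔJ fail)
(g) forbidden (parity, ΔS, ΔL, ΔJ fail)
Total allowed: 0 of 7.

0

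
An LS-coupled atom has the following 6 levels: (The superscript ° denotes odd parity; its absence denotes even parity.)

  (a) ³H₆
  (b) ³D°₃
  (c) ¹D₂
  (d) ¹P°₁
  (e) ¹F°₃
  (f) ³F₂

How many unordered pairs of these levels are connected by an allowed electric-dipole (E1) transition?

(a)–(b): forbidden (ΔL, ΔJ).
(a)–(c): forbidden (parity, ΔS, ΔL, ΔJ).
(a)–(d): forbidden (ΔS, ΔL, ΔJ).
(a)–(e): forbidden (ΔS, ΔL, ΔJ).
(a)–(f): forbidden (parity, ΔL, ΔJ).
(b)–(c): forbidden (ΔS).
(b)–(d): forbidden (parity, ΔS, ΔJ).
(b)–(e): forbidden (parity, ΔS).
(b)–(f): allowed.
(c)–(d): allowed.
(c)–(e): allowed.
(c)–(f): forbidden (parity, ΔS).
(d)–(e): forbidden (parity, ΔL, ΔJ).
(d)–(f): forbidden (ΔS, ΔL).
(e)–(f): forbidden (ΔS).
Allowed pairs: 3 of 15.

3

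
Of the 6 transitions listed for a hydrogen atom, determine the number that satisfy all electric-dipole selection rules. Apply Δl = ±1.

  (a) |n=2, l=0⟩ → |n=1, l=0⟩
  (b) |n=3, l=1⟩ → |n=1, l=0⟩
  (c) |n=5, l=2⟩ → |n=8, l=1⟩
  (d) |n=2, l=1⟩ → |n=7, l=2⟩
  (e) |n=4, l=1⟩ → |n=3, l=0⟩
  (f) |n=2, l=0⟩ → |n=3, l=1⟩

(a) forbidden — Δl = +0 (E1 requires Δl = ±1)
(b) allowed
(c) allowed
(d) allowed
(e) allowed
(f) allowed
Total allowed: 5 of 6.

5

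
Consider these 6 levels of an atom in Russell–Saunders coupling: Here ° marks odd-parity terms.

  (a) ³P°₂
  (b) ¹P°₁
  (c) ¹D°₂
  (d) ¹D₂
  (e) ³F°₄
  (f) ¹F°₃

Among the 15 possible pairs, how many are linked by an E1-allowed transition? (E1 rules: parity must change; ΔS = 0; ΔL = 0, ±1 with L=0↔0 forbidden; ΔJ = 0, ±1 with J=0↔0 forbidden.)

(a)–(b): forbidden (parity, ΔS).
(a)–(c): forbidden (parity, ΔS).
(a)–(d): forbidden (ΔS).
(a)–(e): forbidden (parity, ΔL, ΔJ).
(a)–(f): forbidden (parity, ΔS, ΔL).
(b)–(c): forbidden (parity).
(b)–(d): allowed.
(b)–(e): forbidden (parity, ΔS, ΔL, ΔJ).
(b)–(f): forbidden (parity, ΔL, ΔJ).
(c)–(d): allowed.
(c)–(e): forbidden (parity, ΔS, ΔJ).
(c)–(f): forbidden (parity).
(d)–(e): forbidden (ΔS, ΔJ).
(d)–(f): allowed.
(e)–(f): forbidden (parity, ΔS).
Allowed pairs: 3 of 15.

3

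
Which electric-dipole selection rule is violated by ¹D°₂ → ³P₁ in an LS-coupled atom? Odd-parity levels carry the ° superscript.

the ΔS = 0 rule

Initial level: S=0, L=2, J=2, parity odd. Final level: S=1, L=1, J=1, parity even.
Parity must change: odd → even — ok.
ΔJ = 0, ±1 (not J=0↔0): J: 2 → 1, ΔJ = -1 — ok.
ΔL = 0, ±1 (not L=0↔0): L: 2 → 1, ΔL = -1 — ok.
ΔS = 0: S: 0 → 1 — fails.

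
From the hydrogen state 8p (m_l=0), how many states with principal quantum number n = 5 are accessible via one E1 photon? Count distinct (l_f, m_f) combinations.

4

E1 requires Δl = ±1, so l_f ∈ {0, 2}; with 0 ≤ l_f ≤ n_f−1 = 4, the allowed l_f values are {0, 2}.
For l_f = 0: m_f ∈ {m_i−1, m_i, m_i+1} ∩ [−0, 0] = {0} → 1 state.
For l_f = 2: m_f ∈ {m_i−1, m_i, m_i+1} ∩ [−2, 2] = {-1, 0, 1} → 3 states.
Total: 4.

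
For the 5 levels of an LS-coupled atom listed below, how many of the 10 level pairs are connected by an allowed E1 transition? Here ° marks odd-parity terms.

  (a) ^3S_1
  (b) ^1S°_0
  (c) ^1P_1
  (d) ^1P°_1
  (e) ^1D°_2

(a)–(b): forbidden (ΔS, ΔL).
(a)–(c): forbidden (parity, ΔS).
(a)–(d): forbidden (ΔS).
(a)–(e): forbidden (ΔS, ΔL).
(b)–(c): allowed.
(b)–(d): forbidden (parity).
(b)–(e): forbidden (parity, ΔL, ΔJ).
(c)–(d): allowed.
(c)–(e): allowed.
(d)–(e): forbidden (parity).
Allowed pairs: 3 of 10.

3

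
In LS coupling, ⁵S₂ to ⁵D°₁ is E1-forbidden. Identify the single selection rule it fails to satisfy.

Reading off the term symbols: S 2→2, L 0→2, J 2→1, parity even→odd.
Parity must change: even → odd — ok.
ΔS = 0: S: 2 → 2 — ok.
ΔL = 0, ±1 (not L=0↔0): L: 0 → 2, ΔL = +2 — fails.
ΔJ = 0, ±1 (not J=0↔0): J: 2 → 1, ΔJ = -1 — ok.

the ΔL = 0, ±1 rule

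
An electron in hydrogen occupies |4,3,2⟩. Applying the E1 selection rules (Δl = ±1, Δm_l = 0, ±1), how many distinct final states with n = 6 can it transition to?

5

E1 requires Δl = ±1, so l_f ∈ {2, 4}; with 0 ≤ l_f ≤ n_f−1 = 5, the allowed l_f values are {2, 4}.
For l_f = 2: m_f ∈ {m_i−1, m_i, m_i+1} ∩ [−2, 2] = {1, 2} → 2 states.
For l_f = 4: m_f ∈ {m_i−1, m_i, m_i+1} ∩ [−4, 4] = {1, 2, 3} → 3 states.
Total: 5.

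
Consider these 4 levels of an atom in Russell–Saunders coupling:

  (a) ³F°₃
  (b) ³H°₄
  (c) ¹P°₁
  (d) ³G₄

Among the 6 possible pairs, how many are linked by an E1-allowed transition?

2

(a)–(b): forbidden (parity, ΔL).
(a)–(c): forbidden (parity, ΔS, ΔL, ΔJ).
(a)–(d): allowed.
(b)–(c): forbidden (parity, ΔS, ΔL, ΔJ).
(b)–(d): allowed.
(c)–(d): forbidden (ΔS, ΔL, ΔJ).
Allowed pairs: 2 of 6.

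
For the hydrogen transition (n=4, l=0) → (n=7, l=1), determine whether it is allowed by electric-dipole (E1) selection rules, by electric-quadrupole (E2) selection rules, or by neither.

E1

Δl = 1 − 0 = +1; l_i + l_f = 1.
E1 (Δl = ±1): satisfied.
E2 (Δl = 0,±2, l_i+l_f ≥ 2): not satisfied.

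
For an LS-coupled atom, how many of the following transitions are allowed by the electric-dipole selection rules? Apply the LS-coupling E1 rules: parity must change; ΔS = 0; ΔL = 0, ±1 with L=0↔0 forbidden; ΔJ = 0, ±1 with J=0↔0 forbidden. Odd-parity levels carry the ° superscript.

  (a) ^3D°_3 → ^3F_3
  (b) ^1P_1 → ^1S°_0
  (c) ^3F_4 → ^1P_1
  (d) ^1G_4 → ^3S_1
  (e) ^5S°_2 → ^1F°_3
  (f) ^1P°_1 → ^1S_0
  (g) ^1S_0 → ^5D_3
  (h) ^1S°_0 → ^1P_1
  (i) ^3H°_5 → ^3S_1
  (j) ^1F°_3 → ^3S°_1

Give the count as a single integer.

(a) allowed
(b) allowed
(c) forbidden (parity, ΔS, ΔL, ΔJ fail)
(d) forbidden (parity, ΔS, ΔL, ΔJ fail)
(e) forbidden (parity, ΔS, ΔL fail)
(f) allowed
(g) forbidden (parity, ΔS, ΔL, ΔJ fail)
(h) allowed
(i) forbidden (ΔL, ΔJ fail)
(j) forbidden (parity, ΔS, ΔL, ΔJ fail)
Total allowed: 4 of 10.

4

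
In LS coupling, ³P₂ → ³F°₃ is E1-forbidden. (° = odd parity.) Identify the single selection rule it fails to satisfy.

Parity must change: even → odd — passes.
ΔS = 0: S: 1 → 1 — passes.
ΔL = 0, ±1 (not L=0↔0): L: 1 → 3, ΔL = +2 — fails.
ΔJ = 0, ±1 (not J=0↔0): J: 2 → 3, ΔJ = +1 — passes.

the ΔL = 0, ±1 rule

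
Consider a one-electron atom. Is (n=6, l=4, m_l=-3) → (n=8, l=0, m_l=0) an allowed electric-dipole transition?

forbidden

l: 4 → 0 (Δl = -4). Δl = ±1 fails.
m_l: -3 → 0 (Δm_l = +3). |Δm_l| ≤ 1 fails.
The transition is electric-dipole forbidden.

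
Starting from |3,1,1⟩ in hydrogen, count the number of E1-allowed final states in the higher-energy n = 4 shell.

E1 requires Δl = ±1, so l_f ∈ {0, 2}; with 0 ≤ l_f ≤ n_f−1 = 3, the allowed l_f values are {0, 2}.
For l_f = 0: m_f ∈ {m_i−1, m_i, m_i+1} ∩ [−0, 0] = {0} → 1 state.
For l_f = 2: m_f ∈ {m_i−1, m_i, m_i+1} ∩ [−2, 2] = {0, 1, 2} → 3 states.
Total: 4.

4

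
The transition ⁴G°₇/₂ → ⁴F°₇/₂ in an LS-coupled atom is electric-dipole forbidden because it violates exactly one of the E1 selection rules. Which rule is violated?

parity

Parity must change: odd → odd — violated.
ΔS = 0: S: 3/2 → 3/2 — satisfied.
ΔL = 0, ±1 (not L=0↔0): L: 4 → 3, ΔL = -1 — satisfied.
ΔJ = 0, ±1 (not J=0↔0): J: 7/2 → 7/2, ΔJ = +0 — satisfied.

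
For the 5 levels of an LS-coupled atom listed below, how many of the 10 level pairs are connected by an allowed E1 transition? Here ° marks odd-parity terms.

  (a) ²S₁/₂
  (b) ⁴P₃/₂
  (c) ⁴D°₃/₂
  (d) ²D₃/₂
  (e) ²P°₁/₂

3

(a)–(b): forbidden (parity, ΔS).
(a)–(c): forbidden (ΔS, ΔL).
(a)–(d): forbidden (parity, ΔL).
(a)–(e): allowed.
(b)–(c): allowed.
(b)–(d): forbidden (parity, ΔS).
(b)–(e): forbidden (ΔS).
(c)–(d): forbidden (ΔS).
(c)–(e): forbidden (parity, ΔS).
(d)–(e): allowed.
Allowed pairs: 3 of 10.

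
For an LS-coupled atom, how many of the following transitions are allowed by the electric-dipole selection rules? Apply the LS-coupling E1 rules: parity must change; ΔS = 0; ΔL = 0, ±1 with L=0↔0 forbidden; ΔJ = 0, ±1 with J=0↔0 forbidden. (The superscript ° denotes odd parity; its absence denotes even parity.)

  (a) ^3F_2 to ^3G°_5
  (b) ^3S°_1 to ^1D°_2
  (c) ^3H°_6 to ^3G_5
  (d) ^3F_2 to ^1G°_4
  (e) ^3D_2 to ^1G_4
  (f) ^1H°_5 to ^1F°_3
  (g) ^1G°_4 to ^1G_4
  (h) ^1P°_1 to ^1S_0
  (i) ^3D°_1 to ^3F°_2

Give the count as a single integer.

(a) forbidden (ΔJ fails)
(b) forbidden (parity, ΔS, ΔL fail)
(c) allowed
(d) forbidden (ΔS, ΔJ fail)
(e) forbidden (parity, ΔS, ΔL, ΔJ fail)
(f) forbidden (parity, ΔL, ΔJ fail)
(g) allowed
(h) allowed
(i) forbidden (parity fails)
Total allowed: 3 of 9.

3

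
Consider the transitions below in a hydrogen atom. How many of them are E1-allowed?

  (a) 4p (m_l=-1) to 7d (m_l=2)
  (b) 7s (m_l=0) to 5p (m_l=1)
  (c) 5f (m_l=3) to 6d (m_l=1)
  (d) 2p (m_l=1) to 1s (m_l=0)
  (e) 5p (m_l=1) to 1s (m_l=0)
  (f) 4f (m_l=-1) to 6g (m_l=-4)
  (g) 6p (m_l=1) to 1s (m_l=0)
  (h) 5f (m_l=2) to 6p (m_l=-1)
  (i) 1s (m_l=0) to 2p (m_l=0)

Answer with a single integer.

(a) forbidden — Δm_l = +3 (E1 requires Δm_l = 0, ±1)
(b) allowed
(c) forbidden — Δm_l = -2 (E1 requires Δm_l = 0, ±1)
(d) allowed
(e) allowed
(f) forbidden — Δm_l = -3 (E1 requires Δm_l = 0, ±1)
(g) allowed
(h) forbidden — Δl = -2 (E1 requires Δl = ±1); Δm_l = -3 (E1 requires Δm_l = 0, ±1)
(i) allowed
Total allowed: 5 of 9.

5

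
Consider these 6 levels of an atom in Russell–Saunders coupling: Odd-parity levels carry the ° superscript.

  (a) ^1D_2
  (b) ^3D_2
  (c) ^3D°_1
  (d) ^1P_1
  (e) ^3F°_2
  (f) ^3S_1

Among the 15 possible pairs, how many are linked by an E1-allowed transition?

2

(a)–(b): forbidden (parity, ΔS).
(a)–(c): forbidden (ΔS).
(a)–(d): forbidden (parity).
(a)–(e): forbidden (ΔS).
(a)–(f): forbidden (parity, ΔS, ΔL).
(b)–(c): allowed.
(b)–(d): forbidden (parity, ΔS).
(b)–(e): allowed.
(b)–(f): forbidden (parity, ΔL).
(c)–(d): forbidden (ΔS).
(c)–(e): forbidden (parity).
(c)–(f): forbidden (ΔL).
(d)–(e): forbidden (ΔS, ΔL).
(d)–(f): forbidden (parity, ΔS).
(e)–(f): forbidden (ΔL).
Allowed pairs: 2 of 15.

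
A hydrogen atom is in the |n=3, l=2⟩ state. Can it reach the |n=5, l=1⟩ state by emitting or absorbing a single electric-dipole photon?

Δl = 1 − 2 = -1; the E1 rule Δl = ±1 is ok.
All E1 selection rules are satisfied.

allowed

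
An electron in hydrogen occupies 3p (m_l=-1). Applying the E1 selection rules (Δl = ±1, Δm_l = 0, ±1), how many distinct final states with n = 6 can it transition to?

E1 requires Δl = ±1, so l_f ∈ {0, 2}; with 0 ≤ l_f ≤ n_f−1 = 5, the allowed l_f values are {0, 2}.
For l_f = 0: m_f ∈ {m_i−1, m_i, m_i+1} ∩ [−0, 0] = {0} → 1 state.
For l_f = 2: m_f ∈ {m_i−1, m_i, m_i+1} ∩ [−2, 2] = {-2, -1, 0} → 3 states.
Total: 4.

4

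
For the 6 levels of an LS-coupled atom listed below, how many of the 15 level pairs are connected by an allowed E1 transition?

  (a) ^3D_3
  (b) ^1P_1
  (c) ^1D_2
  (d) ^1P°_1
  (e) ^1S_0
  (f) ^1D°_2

5

(a)–(b): forbidden (parity, ΔS, ΔJ).
(a)–(c): forbidden (parity, ΔS).
(a)–(d): forbidden (ΔS, ΔJ).
(a)–(e): forbidden (parity, ΔS, ΔL, ΔJ).
(a)–(f): forbidden (ΔS).
(b)–(c): forbidden (parity).
(b)–(d): allowed.
(b)–(e): forbidden (parity).
(b)–(f): allowed.
(c)–(d): allowed.
(c)–(e): forbidden (parity, ΔL, ΔJ).
(c)–(f): allowed.
(d)–(e): allowed.
(d)–(f): forbidden (parity).
(e)–(f): forbidden (ΔL, ΔJ).
Allowed pairs: 5 of 15.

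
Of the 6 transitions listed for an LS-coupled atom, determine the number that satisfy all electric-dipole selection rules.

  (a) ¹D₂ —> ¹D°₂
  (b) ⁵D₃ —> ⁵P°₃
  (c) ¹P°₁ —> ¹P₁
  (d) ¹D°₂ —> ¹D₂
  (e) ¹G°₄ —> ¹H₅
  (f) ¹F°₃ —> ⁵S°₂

(a) allowed
(b) allowed
(c) allowed
(d) allowed
(e) allowed
(f) forbidden (parity, ΔS, ΔL fail)
Total allowed: 5 of 6.

5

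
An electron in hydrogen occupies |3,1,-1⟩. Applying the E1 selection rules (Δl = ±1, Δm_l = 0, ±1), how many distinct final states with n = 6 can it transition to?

4

E1 requires Δl = ±1, so l_f ∈ {0, 2}; with 0 ≤ l_f ≤ n_f−1 = 5, the allowed l_f values are {0, 2}.
For l_f = 0: m_f ∈ {m_i−1, m_i, m_i+1} ∩ [−0, 0] = {0} → 1 state.
For l_f = 2: m_f ∈ {m_i−1, m_i, m_i+1} ∩ [−2, 2] = {-2, -1, 0} → 3 states.
Total: 4.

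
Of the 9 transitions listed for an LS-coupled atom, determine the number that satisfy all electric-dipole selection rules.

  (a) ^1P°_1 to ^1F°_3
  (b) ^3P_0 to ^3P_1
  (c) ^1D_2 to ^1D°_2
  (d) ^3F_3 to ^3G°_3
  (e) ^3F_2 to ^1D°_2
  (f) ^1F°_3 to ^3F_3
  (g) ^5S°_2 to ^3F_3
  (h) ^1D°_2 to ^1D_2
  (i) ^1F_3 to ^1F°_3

4

(a) forbidden (parity, ΔL, ΔJ fail)
(b) forbidden (parity fails)
(c) allowed
(d) allowed
(e) forbidden (ΔS fails)
(f) forbidden (ΔS fails)
(g) forbidden (ΔS, ΔL fail)
(h) allowed
(i) allowed
Total allowed: 4 of 9.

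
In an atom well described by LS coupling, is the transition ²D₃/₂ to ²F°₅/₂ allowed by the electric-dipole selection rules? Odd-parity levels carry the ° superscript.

Initial level: S=1/2, L=2, J=3/2, parity even. Final level: S=1/2, L=3, J=5/2, parity odd.
Parity must change: even → odd — ✓.
ΔS = 0: S: 1/2 → 1/2 — ✓.
ΔL = 0, ±1 (not L=0↔0): L: 2 → 3, ΔL = +1 — ✓.
ΔJ = 0, ±1 (not J=0↔0): J: 3/2 → 5/2, ΔJ = +1 — ✓.
All four E1 rules are satisfied.

allowed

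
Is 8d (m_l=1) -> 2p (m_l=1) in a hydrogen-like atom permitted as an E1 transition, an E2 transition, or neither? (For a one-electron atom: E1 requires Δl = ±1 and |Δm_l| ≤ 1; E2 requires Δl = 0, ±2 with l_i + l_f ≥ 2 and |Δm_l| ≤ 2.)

Δl = 1 − 2 = -1; l_i + l_f = 3.
Δm_l = +0.
E1 (Δl = ±1, |Δm_l| ≤ 1): satisfied.
E2 (Δl = 0,±2, l_i+l_f ≥ 2, |Δm_l| ≤ 2): not satisfied.

E1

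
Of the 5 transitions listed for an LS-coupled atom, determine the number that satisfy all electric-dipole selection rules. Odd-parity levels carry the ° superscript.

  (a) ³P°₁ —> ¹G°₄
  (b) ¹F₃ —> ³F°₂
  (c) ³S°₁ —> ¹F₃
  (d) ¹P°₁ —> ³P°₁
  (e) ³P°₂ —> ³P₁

1

(a) forbidden (parity, ΔS, ΔL, ΔJ fail)
(b) forbidden (ΔS fails)
(c) forbidden (ΔS, ΔL, ΔJ fail)
(d) forbidden (parity, ΔS fail)
(e) allowed
Total allowed: 1 of 5.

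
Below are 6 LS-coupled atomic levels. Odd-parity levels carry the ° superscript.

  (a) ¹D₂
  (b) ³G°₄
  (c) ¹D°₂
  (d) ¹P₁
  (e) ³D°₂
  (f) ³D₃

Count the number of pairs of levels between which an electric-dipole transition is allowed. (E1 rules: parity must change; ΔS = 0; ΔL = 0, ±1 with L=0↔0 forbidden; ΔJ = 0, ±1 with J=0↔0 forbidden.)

3

(a)–(b): forbidden (ΔS, ΔL, ΔJ).
(a)–(c): allowed.
(a)–(d): forbidden (parity).
(a)–(e): forbidden (ΔS).
(a)–(f): forbidden (parity, ΔS).
(b)–(c): forbidden (parity, ΔS, ΔL, ΔJ).
(b)–(d): forbidden (ΔS, ΔL, ΔJ).
(b)–(e): forbidden (parity, ΔL, ΔJ).
(b)–(f): forbidden (ΔL).
(c)–(d): allowed.
(c)–(e): forbidden (parity, ΔS).
(c)–(f): forbidden (ΔS).
(d)–(e): forbidden (ΔS).
(d)–(f): forbidden (parity, ΔS, ΔJ).
(e)–(f): allowed.
Allowed pairs: 3 of 15.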